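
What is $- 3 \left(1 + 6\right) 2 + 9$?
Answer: $-33$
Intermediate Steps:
$- 3 \left(1 + 6\right) 2 + 9 = - 3 \cdot 7 \cdot 2 + 9 = \left(-3\right) 14 + 9 = -42 + 9 = -33$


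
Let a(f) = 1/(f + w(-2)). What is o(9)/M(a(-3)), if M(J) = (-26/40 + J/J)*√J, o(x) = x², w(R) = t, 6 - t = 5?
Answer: -1620*I*√2/7 ≈ -327.29*I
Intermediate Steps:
t = 1 (t = 6 - 1*5 = 6 - 5 = 1)
w(R) = 1
a(f) = 1/(1 + f) (a(f) = 1/(f + 1) = 1/(1 + f))
M(J) = 7*√J/20 (M(J) = (-26*1/40 + 1)*√J = (-13/20 + 1)*√J = 7*√J/20)
o(9)/M(a(-3)) = 9²/((7*√(1/(1 - 3))/20)) = 81/((7*√(1/(-2))/20)) = 81/((7*√(-½)/20)) = 81/((7*(I*√2/2)/20)) = 81/((7*I*√2/40)) = 81*(-20*I*√2/7) = -1620*I*√2/7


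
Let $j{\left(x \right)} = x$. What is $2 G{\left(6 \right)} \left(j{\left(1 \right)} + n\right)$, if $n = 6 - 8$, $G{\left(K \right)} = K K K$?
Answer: $-432$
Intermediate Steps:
$G{\left(K \right)} = K^{3}$ ($G{\left(K \right)} = K^{2} K = K^{3}$)
$n = -2$ ($n = 6 - 8 = -2$)
$2 G{\left(6 \right)} \left(j{\left(1 \right)} + n\right) = 2 \cdot 6^{3} \left(1 - 2\right) = 2 \cdot 216 \left(-1\right) = 2 \left(-216\right) = -432$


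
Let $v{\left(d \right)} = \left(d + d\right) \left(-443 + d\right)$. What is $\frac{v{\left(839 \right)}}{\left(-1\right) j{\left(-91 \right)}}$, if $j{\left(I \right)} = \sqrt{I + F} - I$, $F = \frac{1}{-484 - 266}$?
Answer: $- \frac{45351306000}{6279001} + \frac{3322440 i \sqrt{2047530}}{6279001} \approx -7222.7 + 757.15 i$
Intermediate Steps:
$F = - \frac{1}{750}$ ($F = \frac{1}{-750} = - \frac{1}{750} \approx -0.0013333$)
$j{\left(I \right)} = \sqrt{- \frac{1}{750} + I} - I$ ($j{\left(I \right)} = \sqrt{I - \frac{1}{750}} - I = \sqrt{- \frac{1}{750} + I} - I$)
$v{\left(d \right)} = 2 d \left(-443 + d\right)$
$\frac{v{\left(839 \right)}}{\left(-1\right) j{\left(-91 \right)}} = \frac{2 \cdot 839 \left(-443 + 839\right)}{\left(-1\right) \left(\left(-1\right) \left(-91\right) + \frac{\sqrt{-30 + 22500 \left(-91\right)}}{150}\right)} = \frac{2 \cdot 839 \cdot 396}{\left(-1\right) \left(91 + \frac{\sqrt{-30 - 2047500}}{150}\right)} = \frac{664488}{\left(-1\right) \left(91 + \frac{\sqrt{-2047530}}{150}\right)} = \frac{664488}{\left(-1\right) \left(91 + \frac{i \sqrt{2047530}}{150}\right)} = \frac{664488}{-91 - \frac{i \sqrt{2047530}}{150}}$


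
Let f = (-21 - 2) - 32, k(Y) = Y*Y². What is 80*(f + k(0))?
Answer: -4400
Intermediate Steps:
k(Y) = Y³
f = -55 (f = -23 - 32 = -55)
80*(f + k(0)) = 80*(-55 + 0³) = 80*(-55 + 0) = 80*(-55) = -4400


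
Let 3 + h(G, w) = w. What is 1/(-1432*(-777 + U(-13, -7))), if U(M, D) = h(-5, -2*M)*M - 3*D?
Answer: 1/1510760 ≈ 6.6192e-7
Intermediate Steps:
h(G, w) = -3 + w
U(M, D) = -3*D + M*(-3 - 2*M) (U(M, D) = (-3 - 2*M)*M - 3*D = M*(-3 - 2*M) - 3*D = -3*D + M*(-3 - 2*M))
1/(-1432*(-777 + U(-13, -7))) = 1/(-1432*(-777 + (-3*(-7) - 1*(-13)*(3 + 2*(-13))))) = 1/(-1432*(-777 + (21 - 1*(-13)*(3 - 26)))) = 1/(-1432*(-777 + (21 - 1*(-13)*(-23)))) = 1/(-1432*(-777 + (21 - 299))) = 1/(-1432*(-777 - 278)) = 1/(-1432*(-1055)) = 1/1510760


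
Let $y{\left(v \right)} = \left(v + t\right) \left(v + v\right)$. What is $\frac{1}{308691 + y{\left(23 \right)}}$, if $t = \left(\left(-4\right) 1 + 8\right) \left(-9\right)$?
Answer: $\frac{1}{308093} \approx 3.2458 \cdot 10^{-6}$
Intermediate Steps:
$t = -36$ ($t = \left(-4 + 8\right) \left(-9\right) = 4 \left(-9\right) = -36$)
$y{\left(v \right)} = 2 v \left(-36 + v\right)$ ($y{\left(v \right)} = \left(v - 36\right) \left(v + v\right) = \left(-36 + v\right) 2 v = 2 v \left(-36 + v\right)$)
$\frac{1}{308691 + y{\left(23 \right)}} = \frac{1}{308691 + 2 \cdot 23 \left(-36 + 23\right)} = \frac{1}{308691 + 2 \cdot 23 \left(-13\right)} = \frac{1}{308691 - 598} = \frac{1}{308093}$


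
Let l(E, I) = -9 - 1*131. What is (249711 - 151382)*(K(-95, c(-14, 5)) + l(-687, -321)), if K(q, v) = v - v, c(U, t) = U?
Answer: -13766060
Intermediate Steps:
l(E, I) = -140 (l(E, I) = -9 - 131 = -140)
K(q, v) = 0
(249711 - 151382)*(K(-95, c(-14, 5)) + l(-687, -321)) = (249711 - 151382)*(0 - 140) = 98329*(-140) = -13766060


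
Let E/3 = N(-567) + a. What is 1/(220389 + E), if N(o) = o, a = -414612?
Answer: -1/1025148 ≈ -9.7547e-7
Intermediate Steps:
E = -1245537 (E = 3*(-567 - 414612) = 3*(-415179) = -1245537)
1/(220389 + E) = 1/(220389 - 1245537) = 1/(-1025148) = -1/1025148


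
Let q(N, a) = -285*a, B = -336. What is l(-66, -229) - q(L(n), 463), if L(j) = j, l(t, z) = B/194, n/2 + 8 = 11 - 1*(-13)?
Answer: 12799467/97 ≈ 1.3195e+5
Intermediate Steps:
n = 32 (n = -16 + 2*(11 - 1*(-13)) = -16 + 2*(11 + 13) = -16 + 2*24 = -16 + 48 = 32)
l(t, z) = -168/97 (l(t, z) = -336/194 = -336*1/194 = -168/97)
l(-66, -229) - q(L(n), 463) = -168/97 - (-285)*463 = -168/97 - 1*(-131955) = -168/97 + 131955 = 12799467/97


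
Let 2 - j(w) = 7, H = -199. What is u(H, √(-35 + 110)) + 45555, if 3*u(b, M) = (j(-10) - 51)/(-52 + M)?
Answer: 359295197/7887 + 280*√3/7887 ≈ 45555.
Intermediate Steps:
j(w) = -5 (j(w) = 2 - 1*7 = 2 - 7 = -5)
u(b, M) = -56/(3*(-52 + M)) (u(b, M) = ((-5 - 51)/(-52 + M))/3 = (-56/(-52 + M))/3 = -56/(3*(-52 + M)))
u(H, √(-35 + 110)) + 45555 = -56/(-156 + 3*√(-35 + 110)) + 45555 = -56/(-156 + 3*√75) + 45555 = -56/(-156 + 3*(5*√3)) + 45555 = -56/(-156 + 15*√3) + 45555 = 45555 - 56/(-156 + 15*√3)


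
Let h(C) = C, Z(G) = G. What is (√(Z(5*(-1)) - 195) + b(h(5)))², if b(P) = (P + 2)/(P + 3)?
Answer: -12751/64 + 35*I*√2/2 ≈ -199.23 + 24.749*I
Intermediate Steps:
b(P) = (2 + P)/(3 + P)
(√(Z(5*(-1)) - 195) + b(h(5)))² = (√(5*(-1) - 195) + (2 + 5)/(3 + 5))² = (√(-5 - 195) + 7/8)² = (√(-200) + (⅛)*7)² = (10*I*√2 + 7/8)² = (7/8 + 10*I*√2)²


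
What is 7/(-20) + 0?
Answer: -7/20 ≈ -0.35000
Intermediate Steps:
7/(-20) + 0 = 7*(-1/20) + 0 = -7/20 + 0 = -7/20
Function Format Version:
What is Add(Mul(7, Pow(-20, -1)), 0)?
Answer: Rational(-7, 20) ≈ -0.35000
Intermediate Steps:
Add(Mul(7, Pow(-20, -1)), 0) = Add(Mul(7, Rational(-1, 20)), 0) = Add(Rational(-7, 20), 0) = Rational(-7, 20)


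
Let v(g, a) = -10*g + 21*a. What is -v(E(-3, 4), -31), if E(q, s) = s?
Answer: 691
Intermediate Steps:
-v(E(-3, 4), -31) = -(-10*4 + 21*(-31)) = -(-40 - 651) = -1*(-691) = 691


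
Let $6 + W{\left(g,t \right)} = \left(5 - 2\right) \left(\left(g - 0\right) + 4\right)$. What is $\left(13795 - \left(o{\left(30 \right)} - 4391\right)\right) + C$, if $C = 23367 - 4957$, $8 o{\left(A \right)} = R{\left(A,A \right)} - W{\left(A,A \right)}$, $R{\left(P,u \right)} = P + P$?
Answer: $\frac{73201}{2} \approx 36601.0$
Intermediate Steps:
$W{\left(g,t \right)} = 6 + 3 g$ ($W{\left(g,t \right)} = -6 + \left(5 - 2\right) \left(\left(g - 0\right) + 4\right) = -6 + 3 \left(\left(g + 0\right) + 4\right) = -6 + 3 \left(g + 4\right) = -6 + 3 \left(4 + g\right) = -6 + \left(12 + 3 g\right) = 6 + 3 g$)
$R{\left(P,u \right)} = 2 P$
$o{\left(A \right)} = - \frac{3}{4} - \frac{A}{8}$ ($o{\left(A \right)} = \frac{2 A - \left(6 + 3 A\right)}{8} = \frac{-6 - A}{8} = - \frac{3}{4} - \frac{A}{8}$)
$C = 18410$ ($C = 23367 - 4957 = 18410$)
$\left(13795 - \left(o{\left(30 \right)} - 4391\right)\right) + C = \left(13795 - \left(\left(- \frac{3}{4} - \frac{15}{4}\right) - 4391\right)\right) + 18410 = \left(13795 - \left(- \frac{9}{2} - 4391\right)\right) + 18410 = \left(13795 - - \frac{8791}{2}\right) + 18410 = \left(13795 + \frac{8791}{2}\right) + 18410 = \frac{36381}{2} + 18410 = \frac{73201}{2}$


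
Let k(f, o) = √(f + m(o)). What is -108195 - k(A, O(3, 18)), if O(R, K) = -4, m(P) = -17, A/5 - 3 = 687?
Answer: -108195 - √3433 ≈ -1.0825e+5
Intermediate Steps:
A = 3450 (A = 15 + 5*687 = 15 + 3435 = 3450)
k(f, o) = √(-17 + f) (k(f, o) = √(f - 17) = √(-17 + f))
-108195 - k(A, O(3, 18)) = -108195 - √(-17 + 3450) = -108195 - √3433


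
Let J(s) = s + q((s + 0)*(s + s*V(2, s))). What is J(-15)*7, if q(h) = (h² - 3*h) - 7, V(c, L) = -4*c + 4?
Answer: 3203396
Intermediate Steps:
V(c, L) = 4 - 4*c
q(h) = -7 + h² - 3*h
J(s) = -7 + s + 9*s² + 9*s⁴ (J(s) = s + (-7 + ((s + 0)*(s + s*(4 - 4*2)))² - 3*(s + 0)*(s + s*(4 - 4*2))) = s + (-7 + (s*(s + s*(4 - 8)))² - 3*s*(s + s*(4 - 8))) = s + (-7 + (s*(s + s*(-4)))² - 3*s*(s + s*(-4))) = s + (-7 + (s*(s - 4*s))² - 3*s*(s - 4*s)) = s + (-7 + (s*(-3*s))² - 3*s*(-3*s)) = s + (-7 + (-3*s²)² - (-9)*s²) = s + (-7 + 9*s⁴ + 9*s²) = s + (-7 + 9*s² + 9*s⁴) = -7 + s + 9*s² + 9*s⁴)
J(-15)*7 = (-7 - 15 + 9*(-15)² + 9*(-15)⁴)*7 = (-7 - 15 + 9*225 + 9*50625)*7 = (-7 - 15 + 2025 + 455625)*7 = 457628*7 = 3203396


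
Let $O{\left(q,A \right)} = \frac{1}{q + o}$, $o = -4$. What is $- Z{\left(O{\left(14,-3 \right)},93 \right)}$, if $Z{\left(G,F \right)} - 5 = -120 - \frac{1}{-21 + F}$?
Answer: $\frac{8281}{72} \approx 115.01$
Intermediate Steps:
$O{\left(q,A \right)} = \frac{1}{-4 + q}$ ($O{\left(q,A \right)} = \frac{1}{q - 4} = \frac{1}{-4 + q}$)
$Z{\left(G,F \right)} = -115 - \frac{1}{-21 + F}$ ($Z{\left(G,F \right)} = 5 - \left(120 + \frac{1}{-21 + F}\right) = -115 - \frac{1}{-21 + F}$)
$- Z{\left(O{\left(14,-3 \right)},93 \right)} = - \frac{2414 - 10695}{-21 + 93} = - \frac{2414 - 10695}{72} = - \frac{-8281}{72} = \left(-1\right) \left(- \frac{8281}{72}\right) = \frac{8281}{72}$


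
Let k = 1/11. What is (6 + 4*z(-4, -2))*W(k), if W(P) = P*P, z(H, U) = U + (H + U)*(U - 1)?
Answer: 70/121 ≈ 0.57851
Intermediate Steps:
z(H, U) = U + (-1 + U)*(H + U) (z(H, U) = U + (H + U)*(-1 + U) = U + (-1 + U)*(H + U))
k = 1/11 ≈ 0.090909
W(P) = P**2
(6 + 4*z(-4, -2))*W(k) = (6 + 4*((-2)**2 - 1*(-4) - 4*(-2)))*(1/11)**2 = (6 + 4*(4 + 4 + 8))*(1/121) = (6 + 4*16)*(1/121) = (6 + 64)*(1/121) = 70*(1/121) = 70/121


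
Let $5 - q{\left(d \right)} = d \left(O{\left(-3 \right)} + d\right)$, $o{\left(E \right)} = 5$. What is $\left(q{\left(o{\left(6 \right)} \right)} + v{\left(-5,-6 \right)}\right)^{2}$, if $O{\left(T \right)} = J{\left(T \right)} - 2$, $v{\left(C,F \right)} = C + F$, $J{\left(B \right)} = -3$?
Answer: $36$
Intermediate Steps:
$O{\left(T \right)} = -5$ ($O{\left(T \right)} = -3 - 2 = -5$)
$q{\left(d \right)} = 5 - d \left(-5 + d\right)$
$\left(q{\left(o{\left(6 \right)} \right)} + v{\left(-5,-6 \right)}\right)^{2} = \left(\left(5 - 5^{2} + 5 \cdot 5\right) - 11\right)^{2} = \left(\left(5 - 25 + 25\right) - 11\right)^{2} = \left(5 - 11\right)^{2} = \left(-6\right)^{2} = 36$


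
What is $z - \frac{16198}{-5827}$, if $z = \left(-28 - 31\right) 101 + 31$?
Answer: $- \frac{34526258}{5827} \approx -5925.2$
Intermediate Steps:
$z = -5928$ ($z = \left(-28 - 31\right) 101 + 31 = \left(-59\right) 101 + 31 = -5959 + 31 = -5928$)
$z - \frac{16198}{-5827} = -5928 - \frac{16198}{-5827} = -5928 - - \frac{16198}{5827} = -5928 + \frac{16198}{5827} = - \frac{34526258}{5827}$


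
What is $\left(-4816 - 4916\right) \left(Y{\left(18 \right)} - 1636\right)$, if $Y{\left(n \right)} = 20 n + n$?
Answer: $12242856$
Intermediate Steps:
$Y{\left(n \right)} = 21 n$
$\left(-4816 - 4916\right) \left(Y{\left(18 \right)} - 1636\right) = \left(-4816 - 4916\right) \left(21 \cdot 18 - 1636\right) = - 9732 \left(378 - 1636\right) = \left(-9732\right) \left(-1258\right) = 12242856$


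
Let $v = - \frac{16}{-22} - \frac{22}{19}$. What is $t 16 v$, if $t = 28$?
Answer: $- \frac{40320}{209} \approx -192.92$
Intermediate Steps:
$v = - \frac{90}{209}$ ($v = \left(-16\right) \left(- \frac{1}{22}\right) - \frac{22}{19} = \frac{8}{11} - \frac{22}{19} = - \frac{90}{209} \approx -0.43062$)
$t 16 v = 28 \cdot 16 \left(- \frac{90}{209}\right) = 448 \left(- \frac{90}{209}\right) = - \frac{40320}{209}$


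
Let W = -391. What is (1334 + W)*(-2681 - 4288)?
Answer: -6571767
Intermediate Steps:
(1334 + W)*(-2681 - 4288) = (1334 - 391)*(-2681 - 4288) = 943*(-6969) = -6571767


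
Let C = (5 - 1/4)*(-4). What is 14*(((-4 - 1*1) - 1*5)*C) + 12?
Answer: 2672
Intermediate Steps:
C = -19 (C = (5 - 1*¼)*(-4) = (5 - ¼)*(-4) = (19/4)*(-4) = -19)
14*(((-4 - 1*1) - 1*5)*C) + 12 = 14*(((-4 - 1*1) - 1*5)*(-19)) + 12 = 14*(((-4 - 1) - 5)*(-19)) + 12 = 14*((-5 - 5)*(-19)) + 12 = 14*(-10*(-19)) + 12 = 14*190 + 12 = 2660 + 12 = 2672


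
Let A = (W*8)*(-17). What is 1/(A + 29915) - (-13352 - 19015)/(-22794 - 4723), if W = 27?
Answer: -121339952/103161233 ≈ -1.1762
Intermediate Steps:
A = -3672 (A = (27*8)*(-17) = 216*(-17) = -3672)
1/(A + 29915) - (-13352 - 19015)/(-22794 - 4723) = 1/(-3672 + 29915) - (-13352 - 19015)/(-22794 - 4723) = 1/26243 - (-32367)/(-27517) = 1/26243 - (-32367)*(-1)/27517 = 1/26243 - 1*32367/27517 = 1/26243 - 32367/27517 = -121339952/103161233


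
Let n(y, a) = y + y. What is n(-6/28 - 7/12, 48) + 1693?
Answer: 71039/42 ≈ 1691.4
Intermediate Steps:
n(y, a) = 2*y
n(-6/28 - 7/12, 48) + 1693 = 2*(-6/28 - 7/12) + 1693 = 2*(-6*1/28 - 7*1/12) + 1693 = 2*(-3/14 - 7/12) + 1693 = 2*(-67/84) + 1693 = -67/42 + 1693 = 71039/42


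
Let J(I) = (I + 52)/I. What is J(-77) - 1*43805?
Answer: -3372960/77 ≈ -43805.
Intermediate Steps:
J(I) = (52 + I)/I
J(-77) - 1*43805 = (52 - 77)/(-77) - 1*43805 = -1/77*(-25) - 43805 = 25/77 - 43805 = -3372960/77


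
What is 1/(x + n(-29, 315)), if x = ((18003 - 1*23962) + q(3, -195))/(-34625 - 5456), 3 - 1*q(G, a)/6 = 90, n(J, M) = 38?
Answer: 40081/1529559 ≈ 0.026204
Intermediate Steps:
q(G, a) = -522 (q(G, a) = 18 - 6*90 = 18 - 540 = -522)
x = 6481/40081 (x = ((18003 - 1*23962) - 522)/(-34625 - 5456) = ((18003 - 23962) - 522)/(-40081) = (-5959 - 522)*(-1/40081) = -6481*(-1/40081) = 6481/40081 ≈ 0.16170)
1/(x + n(-29, 315)) = 1/(6481/40081 + 38) = 1/(1529559/40081) = 40081/1529559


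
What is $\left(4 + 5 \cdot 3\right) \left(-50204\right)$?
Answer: $-953876$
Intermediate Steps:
$\left(4 + 5 \cdot 3\right) \left(-50204\right) = \left(4 + 15\right) \left(-50204\right) = 19 \left(-50204\right) = -953876$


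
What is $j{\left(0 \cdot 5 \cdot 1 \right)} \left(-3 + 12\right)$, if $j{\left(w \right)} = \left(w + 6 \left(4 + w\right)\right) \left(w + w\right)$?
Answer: $0$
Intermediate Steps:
$j{\left(w \right)} = 2 w \left(24 + 7 w\right)$ ($j{\left(w \right)} = \left(w + \left(24 + 6 w\right)\right) 2 w = \left(24 + 7 w\right) 2 w = 2 w \left(24 + 7 w\right)$)
$j{\left(0 \cdot 5 \cdot 1 \right)} \left(-3 + 12\right) = 2 \cdot 0 \cdot 5 \cdot 1 \left(24 + 7 \cdot 0 \cdot 5 \cdot 1\right) \left(-3 + 12\right) = 2 \cdot 0 \cdot 1 \left(24 + 7 \cdot 0 \cdot 1\right) 9 = 2 \cdot 0 \left(24 + 7 \cdot 0\right) 9 = 2 \cdot 0 \left(24 + 0\right) 9 = 2 \cdot 0 \cdot 24 \cdot 9 = 0 \cdot 9 = 0$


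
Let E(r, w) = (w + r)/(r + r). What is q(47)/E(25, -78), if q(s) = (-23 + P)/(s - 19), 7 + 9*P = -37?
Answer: 6275/6678 ≈ 0.93965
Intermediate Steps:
P = -44/9 (P = -7/9 + (⅑)*(-37) = -7/9 - 37/9 = -44/9 ≈ -4.8889)
q(s) = -251/(9*(-19 + s)) (q(s) = (-23 - 44/9)/(s - 19) = -251/(9*(-19 + s)))
E(r, w) = (r + w)/(2*r) (E(r, w) = (r + w)/((2*r)) = (r + w)*(1/(2*r)) = (r + w)/(2*r))
q(47)/E(25, -78) = (-251/(-171 + 9*47))/(((½)*(25 - 78)/25)) = (-251/(-171 + 423))/(((½)*(1/25)*(-53))) = (-251/252)/(-53/50) = -251*1/252*(-50/53) = -251/252*(-50/53) = 6275/6678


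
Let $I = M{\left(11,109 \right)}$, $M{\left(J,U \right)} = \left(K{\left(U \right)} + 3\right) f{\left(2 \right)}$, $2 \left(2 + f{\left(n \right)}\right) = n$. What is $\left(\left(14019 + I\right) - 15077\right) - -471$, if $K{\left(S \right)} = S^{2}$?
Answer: $-12471$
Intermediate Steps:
$f{\left(n \right)} = -2 + \frac{n}{2}$
$M{\left(J,U \right)} = -3 - U^{2}$ ($M{\left(J,U \right)} = \left(U^{2} + 3\right) \left(-2 + \frac{1}{2} \cdot 2\right) = \left(3 + U^{2}\right) \left(-2 + 1\right) = \left(3 + U^{2}\right) \left(-1\right) = -3 - U^{2}$)
$I = -11884$ ($I = -3 - 109^{2} = -3 - 11881 = -11884$)
$\left(\left(14019 + I\right) - 15077\right) - -471 = \left(\left(14019 - 11884\right) - 15077\right) - -471 = \left(2135 - 15077\right) + 471 = -12942 + 471 = -12471$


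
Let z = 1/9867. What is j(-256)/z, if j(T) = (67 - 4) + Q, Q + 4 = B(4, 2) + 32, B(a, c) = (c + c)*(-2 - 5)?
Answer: 621621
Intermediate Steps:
B(a, c) = -14*c (B(a, c) = (2*c)*(-7) = -14*c)
Q = 0 (Q = -4 + (-14*2 + 32) = -4 + (-28 + 32) = -4 + 4 = 0)
z = 1/9867 ≈ 0.00010135
j(T) = 63 (j(T) = (67 - 4) + 0 = 63 + 0 = 63)
j(-256)/z = 63/(1/9867) = 63*9867 = 621621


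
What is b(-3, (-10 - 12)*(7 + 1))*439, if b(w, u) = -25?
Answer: -10975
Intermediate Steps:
b(-3, (-10 - 12)*(7 + 1))*439 = -25*439 = -10975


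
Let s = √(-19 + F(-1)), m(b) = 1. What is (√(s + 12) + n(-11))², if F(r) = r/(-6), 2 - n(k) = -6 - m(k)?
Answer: (54 + √6*√(72 + I*√678))²/36 ≈ 156.33 + 15.44*I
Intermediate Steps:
n(k) = 9 (n(k) = 2 - (-6 - 1*1) = 2 - (-6 - 1) = 2 - 1*(-7) = 2 + 7 = 9)
F(r) = -r/6 (F(r) = r*(-⅙) = -r/6)
s = I*√678/6 (s = √(-19 - ⅙*(-1)) = √(-19 + ⅙) = √(-113/6) = I*√678/6 ≈ 4.3397*I)
(√(s + 12) + n(-11))² = (√(I*√678/6 + 12) + 9)² = (√(12 + I*√678/6) + 9)² = (9 + √(12 + I*√678/6))²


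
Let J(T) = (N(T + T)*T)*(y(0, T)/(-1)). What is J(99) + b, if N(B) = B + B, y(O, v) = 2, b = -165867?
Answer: -244275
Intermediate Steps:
N(B) = 2*B
J(T) = -8*T**2 (J(T) = ((2*(T + T))*T)*(2/(-1)) = ((2*(2*T))*T)*(2*(-1)) = ((4*T)*T)*(-2) = (4*T**2)*(-2) = -8*T**2)
J(99) + b = -8*99**2 - 165867 = -8*9801 - 165867 = -78408 - 165867 = -244275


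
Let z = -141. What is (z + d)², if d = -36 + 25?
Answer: 23104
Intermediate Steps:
d = -11
(z + d)² = (-141 - 11)² = (-152)² = 23104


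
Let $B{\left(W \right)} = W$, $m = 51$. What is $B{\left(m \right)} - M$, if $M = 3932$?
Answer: $-3881$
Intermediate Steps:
$B{\left(m \right)} - M = 51 - 3932 = -3881$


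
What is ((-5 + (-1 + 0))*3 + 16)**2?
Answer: 4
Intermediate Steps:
((-5 + (-1 + 0))*3 + 16)**2 = ((-5 - 1)*3 + 16)**2 = (-6*3 + 16)**2 = (-18 + 16)**2 = (-2)**2 = 4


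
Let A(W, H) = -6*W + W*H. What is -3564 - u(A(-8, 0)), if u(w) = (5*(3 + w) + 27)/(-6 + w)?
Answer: -24995/7 ≈ -3570.7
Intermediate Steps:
A(W, H) = -6*W + H*W
u(w) = (42 + 5*w)/(-6 + w) (u(w) = ((15 + 5*w) + 27)/(-6 + w) = (42 + 5*w)/(-6 + w))
-3564 - u(A(-8, 0)) = -3564 - (42 + 5*(-8*(-6 + 0)))/(-6 - 8*(-6 + 0)) = -3564 - (42 + 5*(-8*(-6)))/(-6 - 8*(-6)) = -3564 - (42 + 5*48)/(-6 + 48) = -3564 - (42 + 240)/42 = -3564 - 282/42 = -3564 - 1*47/7 = -3564 - 47/7 = -24995/7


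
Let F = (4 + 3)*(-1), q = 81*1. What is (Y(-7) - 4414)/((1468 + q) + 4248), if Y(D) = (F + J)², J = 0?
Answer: -4365/5797 ≈ -0.75298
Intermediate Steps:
q = 81
F = -7 (F = 7*(-1) = -7)
Y(D) = 49 (Y(D) = (-7 + 0)² = (-7)² = 49)
(Y(-7) - 4414)/((1468 + q) + 4248) = (49 - 4414)/((1468 + 81) + 4248) = -4365/(1549 + 4248) = -4365/5797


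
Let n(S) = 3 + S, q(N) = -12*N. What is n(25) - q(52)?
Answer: 652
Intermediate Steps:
n(25) - q(52) = (3 + 25) - (-12)*52 = 28 - 1*(-624) = 28 + 624 = 652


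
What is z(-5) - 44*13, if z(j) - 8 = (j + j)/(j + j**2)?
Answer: -1129/2 ≈ -564.50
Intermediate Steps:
z(j) = 8 + 2*j/(j + j**2) (z(j) = 8 + (j + j)/(j + j**2) = 8 + (2*j)/(j + j**2) = 8 + 2*j/(j + j**2))
z(-5) - 44*13 = 2*(5 + 4*(-5))/(1 - 5) - 44*13 = 2*(5 - 20)/(-4) - 572 = 2*(-1/4)*(-15) - 572 = 15/2 - 572 = -1129/2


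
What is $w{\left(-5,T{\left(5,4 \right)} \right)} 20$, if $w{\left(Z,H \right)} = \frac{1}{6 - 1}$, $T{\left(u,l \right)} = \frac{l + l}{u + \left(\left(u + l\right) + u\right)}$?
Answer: $4$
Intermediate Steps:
$T{\left(u,l \right)} = \frac{2 l}{l + 3 u}$ ($T{\left(u,l \right)} = \frac{2 l}{u + \left(\left(l + u\right) + u\right)} = \frac{2 l}{u + \left(l + 2 u\right)} = \frac{2 l}{l + 3 u}$)
$w{\left(Z,H \right)} = \frac{1}{5}$
$w{\left(-5,T{\left(5,4 \right)} \right)} 20 = \frac{1}{5} \cdot 20 = 4$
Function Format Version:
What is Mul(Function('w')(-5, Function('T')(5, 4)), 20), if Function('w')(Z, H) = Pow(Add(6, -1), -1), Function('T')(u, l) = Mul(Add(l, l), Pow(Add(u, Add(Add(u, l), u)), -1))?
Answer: 4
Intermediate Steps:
Function('T')(u, l) = Mul(2, l, Pow(Add(l, Mul(3, u)), -1)) (Function('T')(u, l) = Mul(Mul(2, l), Pow(Add(u, Add(Add(l, u), u)), -1)) = Mul(Mul(2, l), Pow(Add(u, Add(l, Mul(2, u))), -1)) = Mul(Mul(2, l), Pow(Add(l, Mul(3, u)), -1)) = Mul(2, l, Pow(Add(l, Mul(3, u)), -1)))
Function('w')(Z, H) = Rational(1, 5) (Function('w')(Z, H) = Pow(5, -1) = Rational(1, 5))
Mul(Function('w')(-5, Function('T')(5, 4)), 20) = Mul(Rational(1, 5), 20) = 4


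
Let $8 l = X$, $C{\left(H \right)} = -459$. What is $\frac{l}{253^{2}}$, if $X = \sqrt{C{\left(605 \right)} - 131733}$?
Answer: $\frac{9 i \sqrt{102}}{128018} \approx 0.00071002 i$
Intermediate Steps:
$X = 36 i \sqrt{102}$ ($X = \sqrt{-459 - 131733} = \sqrt{-132192} = 36 i \sqrt{102} \approx 363.58 i$)
$l = \frac{9 i \sqrt{102}}{2}$ ($l = \frac{36 i \sqrt{102}}{8} = \frac{9 i \sqrt{102}}{2} \approx 45.448 i$)
$\frac{l}{253^{2}} = \frac{\frac{9}{2} i \sqrt{102}}{253^{2}} = \frac{\frac{9}{2} i \sqrt{102}}{64009} = \frac{9 i \sqrt{102}}{2} \cdot \frac{1}{64009} = \frac{9 i \sqrt{102}}{128018}$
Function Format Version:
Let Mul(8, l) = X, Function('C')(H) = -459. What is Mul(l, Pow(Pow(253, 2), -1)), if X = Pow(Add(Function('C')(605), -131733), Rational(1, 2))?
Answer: Mul(Rational(9, 128018), I, Pow(102, Rational(1, 2))) ≈ Mul(0.00071002, I)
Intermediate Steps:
X = Mul(36, I, Pow(102, Rational(1, 2))) (X = Pow(Add(-459, -131733), Rational(1, 2)) = Pow(-132192, Rational(1, 2)) = Mul(36, I, Pow(102, Rational(1, 2))) ≈ Mul(363.58, I))
l = Mul(Rational(9, 2), I, Pow(102, Rational(1, 2))) (l = Mul(Rational(1, 8), Mul(36, I, Pow(102, Rational(1, 2)))) = Mul(Rational(9, 2), I, Pow(102, Rational(1, 2))) ≈ Mul(45.448, I))
Mul(l, Pow(Pow(253, 2), -1)) = Mul(Mul(Rational(9, 2), I, Pow(102, Rational(1, 2))), Pow(Pow(253, 2), -1)) = Mul(Mul(Rational(9, 2), I, Pow(102, Rational(1, 2))), Pow(64009, -1)) = Mul(Mul(Rational(9, 2), I, Pow(102, Rational(1, 2))), Rational(1, 64009)) = Mul(Rational(9, 128018), I, Pow(102, Rational(1, 2)))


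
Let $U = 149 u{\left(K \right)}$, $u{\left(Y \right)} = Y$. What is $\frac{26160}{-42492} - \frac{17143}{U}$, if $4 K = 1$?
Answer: $- \frac{243138272}{527609} \approx -460.83$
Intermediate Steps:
$K = \frac{1}{4}$ ($K = \frac{1}{4} \cdot 1 = \frac{1}{4} \approx 0.25$)
$U = \frac{149}{4}$ ($U = 149 \cdot \frac{1}{4} = \frac{149}{4} \approx 37.25$)
$\frac{26160}{-42492} - \frac{17143}{U} = \frac{26160}{-42492} - \frac{17143}{\frac{149}{4}} = 26160 \left(- \frac{1}{42492}\right) - \frac{68572}{149} = - \frac{2180}{3541} - \frac{68572}{149} = - \frac{243138272}{527609}$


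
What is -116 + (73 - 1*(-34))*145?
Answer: 15399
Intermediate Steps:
-116 + (73 - 1*(-34))*145 = -116 + (73 + 34)*145 = -116 + 107*145 = -116 + 15515 = 15399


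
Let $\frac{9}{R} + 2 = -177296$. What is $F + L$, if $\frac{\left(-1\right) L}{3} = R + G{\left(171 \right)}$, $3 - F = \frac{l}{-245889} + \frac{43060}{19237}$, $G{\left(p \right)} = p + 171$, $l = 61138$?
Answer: $- \frac{122800943039400149}{119807013476502} \approx -1025.0$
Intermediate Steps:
$R = - \frac{9}{177298}$ ($R = \frac{9}{-2 - 177296} = \frac{9}{-177298} = 9 \left(- \frac{1}{177298}\right) = - \frac{9}{177298} \approx -5.0762 \cdot 10^{-5}$)
$G{\left(p \right)} = 171 + p$
$F = \frac{682661635}{675738099}$ ($F = 3 - \left(\frac{61138}{-245889} + \frac{43060}{19237}\right) = 3 - \left(61138 \left(- \frac{1}{245889}\right) + 43060 \cdot \frac{1}{19237}\right) = 3 - \left(- \frac{8734}{35127} + \frac{43060}{19237}\right) = 3 - \frac{1344552662}{675738099} = \frac{682661635}{675738099} \approx 1.0102$)
$L = - \frac{181907721}{177298}$ ($L = - 3 \left(- \frac{9}{177298} + \left(171 + 171\right)\right) = - 3 \left(- \frac{9}{177298} + 342\right) = \left(-3\right) \frac{60635907}{177298} = - \frac{181907721}{177298} \approx -1026.0$)
$F + L = \frac{682661635}{675738099} - \frac{181907721}{177298} = - \frac{122800943039400149}{119807013476502}$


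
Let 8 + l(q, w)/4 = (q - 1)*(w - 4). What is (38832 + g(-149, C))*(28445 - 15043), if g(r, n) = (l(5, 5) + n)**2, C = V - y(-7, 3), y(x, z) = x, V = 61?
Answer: 556665472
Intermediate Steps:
C = 68 (C = 61 - 1*(-7) = 61 + 7 = 68)
l(q, w) = -32 + 4*(-1 + q)*(-4 + w) (l(q, w) = -32 + 4*((q - 1)*(w - 4)) = -32 + 4*((-1 + q)*(-4 + w)) = -32 + 4*(-1 + q)*(-4 + w))
g(r, n) = (-16 + n)**2 (g(r, n) = ((-16 - 16*5 - 4*5 + 4*5*5) + n)**2 = ((-16 - 80 - 20 + 100) + n)**2 = (-16 + n)**2)
(38832 + g(-149, C))*(28445 - 15043) = (38832 + (-16 + 68)**2)*(28445 - 15043) = (38832 + 52**2)*13402 = (38832 + 2704)*13402 = 41536*13402 = 556665472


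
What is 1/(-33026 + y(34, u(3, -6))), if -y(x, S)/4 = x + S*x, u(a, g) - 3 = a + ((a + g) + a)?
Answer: -1/33978 ≈ -2.9431e-5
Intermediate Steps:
u(a, g) = 3 + g + 3*a (u(a, g) = 3 + (a + ((a + g) + a)) = 3 + (a + (g + 2*a)) = 3 + (g + 3*a) = 3 + g + 3*a)
y(x, S) = -4*x - 4*S*x (y(x, S) = -4*(x + S*x) = -4*x - 4*S*x)
1/(-33026 + y(34, u(3, -6))) = 1/(-33026 - 4*34*(1 + (3 - 6 + 3*3))) = 1/(-33026 - 4*34*(1 + (3 - 6 + 9))) = 1/(-33026 - 4*34*(1 + 6)) = 1/(-33026 - 4*34*7) = 1/(-33026 - 952) = 1/(-33978) = -1/33978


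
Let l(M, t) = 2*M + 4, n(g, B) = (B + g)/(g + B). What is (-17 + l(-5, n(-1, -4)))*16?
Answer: -368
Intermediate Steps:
n(g, B) = 1 (n(g, B) = (B + g)/(B + g) = 1)
l(M, t) = 4 + 2*M
(-17 + l(-5, n(-1, -4)))*16 = (-17 + (4 + 2*(-5)))*16 = (-17 + (4 - 10))*16 = (-17 - 6)*16 = -23*16 = -368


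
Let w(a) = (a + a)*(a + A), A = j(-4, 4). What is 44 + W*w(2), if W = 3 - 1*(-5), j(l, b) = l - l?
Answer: 108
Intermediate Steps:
j(l, b) = 0
A = 0
w(a) = 2*a² (w(a) = (a + a)*(a + 0) = (2*a)*a = 2*a²)
W = 8 (W = 3 + 5 = 8)
44 + W*w(2) = 44 + 8*(2*2²) = 44 + 8*(2*4) = 44 + 8*8 = 44 + 64 = 108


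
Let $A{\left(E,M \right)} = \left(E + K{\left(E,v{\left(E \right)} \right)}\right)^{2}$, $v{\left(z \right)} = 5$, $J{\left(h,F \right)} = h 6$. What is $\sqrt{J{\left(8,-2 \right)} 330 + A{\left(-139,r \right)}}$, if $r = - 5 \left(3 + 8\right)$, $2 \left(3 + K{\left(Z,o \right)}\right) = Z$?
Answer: $\frac{3 \sqrt{26921}}{2} \approx 246.11$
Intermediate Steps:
$J{\left(h,F \right)} = 6 h$
$K{\left(Z,o \right)} = -3 + \frac{Z}{2}$
$r = -55$ ($r = \left(-5\right) 11 = -55$)
$A{\left(E,M \right)} = \left(-3 + \frac{3 E}{2}\right)^{2}$ ($A{\left(E,M \right)} = \left(E + \left(-3 + \frac{E}{2}\right)\right)^{2} = \left(-3 + \frac{3 E}{2}\right)^{2}$)
$\sqrt{J{\left(8,-2 \right)} 330 + A{\left(-139,r \right)}} = \sqrt{6 \cdot 8 \cdot 330 + \frac{9 \left(-2 - 139\right)^{2}}{4}} = \sqrt{48 \cdot 330 + \frac{9 \left(-141\right)^{2}}{4}} = \sqrt{15840 + \frac{9}{4} \cdot 19881} = \sqrt{15840 + \frac{178929}{4}} = \sqrt{\frac{242289}{4}} = \frac{3 \sqrt{26921}}{2}$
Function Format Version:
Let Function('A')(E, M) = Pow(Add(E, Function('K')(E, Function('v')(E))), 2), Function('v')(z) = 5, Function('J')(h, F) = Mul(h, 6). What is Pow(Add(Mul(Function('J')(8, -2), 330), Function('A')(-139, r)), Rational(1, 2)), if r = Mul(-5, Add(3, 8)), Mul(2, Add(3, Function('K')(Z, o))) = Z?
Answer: Mul(Rational(3, 2), Pow(26921, Rational(1, 2))) ≈ 246.11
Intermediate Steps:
Function('J')(h, F) = Mul(6, h)
Function('K')(Z, o) = Add(-3, Mul(Rational(1, 2), Z))
r = -55 (r = Mul(-5, 11) = -55)
Function('A')(E, M) = Pow(Add(-3, Mul(Rational(3, 2), E)), 2) (Function('A')(E, M) = Pow(Add(E, Add(-3, Mul(Rational(1, 2), E))), 2) = Pow(Add(-3, Mul(Rational(3, 2), E)), 2))
Pow(Add(Mul(Function('J')(8, -2), 330), Function('A')(-139, r)), Rational(1, 2)) = Pow(Add(Mul(Mul(6, 8), 330), Mul(Rational(9, 4), Pow(Add(-2, -139), 2))), Rational(1, 2)) = Pow(Add(Mul(48, 330), Mul(Rational(9, 4), Pow(-141, 2))), Rational(1, 2)) = Pow(Add(15840, Mul(Rational(9, 4), 19881)), Rational(1, 2)) = Pow(Add(15840, Rational(178929, 4)), Rational(1, 2)) = Pow(Rational(242289, 4), Rational(1, 2)) = Mul(Rational(3, 2), Pow(26921, Rational(1, 2)))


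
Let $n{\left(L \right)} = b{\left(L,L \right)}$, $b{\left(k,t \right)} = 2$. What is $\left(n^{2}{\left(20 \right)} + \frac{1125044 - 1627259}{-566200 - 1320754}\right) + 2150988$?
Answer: $\frac{4058823460583}{1886954} \approx 2.151 \cdot 10^{6}$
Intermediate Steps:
$n{\left(L \right)} = 2$
$\left(n^{2}{\left(20 \right)} + \frac{1125044 - 1627259}{-566200 - 1320754}\right) + 2150988 = \left(2^{2} + \frac{1125044 - 1627259}{-566200 - 1320754}\right) + 2150988 = \left(4 - \frac{502215}{-1886954}\right) + 2150988 = \left(4 - - \frac{502215}{1886954}\right) + 2150988 = \left(4 + \frac{502215}{1886954}\right) + 2150988 = \frac{8050031}{1886954} + 2150988 = \frac{4058823460583}{1886954}$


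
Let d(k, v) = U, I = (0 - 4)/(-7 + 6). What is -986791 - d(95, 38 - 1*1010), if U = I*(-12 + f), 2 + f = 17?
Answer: -986803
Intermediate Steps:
f = 15 (f = -2 + 17 = 15)
I = 4 (I = -4/(-1) = -4*(-1) = 4)
U = 12 (U = 4*(-12 + 15) = 4*3 = 12)
d(k, v) = 12
-986791 - d(95, 38 - 1*1010) = -986791 - 1*12 = -986791 - 12 = -986803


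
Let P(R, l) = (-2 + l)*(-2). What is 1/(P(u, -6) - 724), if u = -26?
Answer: -1/708 ≈ -0.0014124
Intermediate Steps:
P(R, l) = 4 - 2*l
1/(P(u, -6) - 724) = 1/((4 - 2*(-6)) - 724) = 1/((4 + 12) - 724) = 1/(16 - 724) = 1/(-708) = -1/708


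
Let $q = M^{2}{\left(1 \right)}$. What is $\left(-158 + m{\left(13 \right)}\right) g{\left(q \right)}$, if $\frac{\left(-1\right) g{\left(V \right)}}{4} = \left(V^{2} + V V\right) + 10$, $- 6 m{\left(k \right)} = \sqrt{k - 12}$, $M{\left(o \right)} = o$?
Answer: $7592$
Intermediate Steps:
$m{\left(k \right)} = - \frac{\sqrt{-12 + k}}{6}$ ($m{\left(k \right)} = - \frac{\sqrt{k - 12}}{6} = - \frac{\sqrt{-12 + k}}{6}$)
$q = 1$ ($q = 1^{2} = 1$)
$g{\left(V \right)} = -40 - 8 V^{2}$ ($g{\left(V \right)} = - 4 \left(\left(V^{2} + V V\right) + 10\right) = - 4 \left(\left(V^{2} + V^{2}\right) + 10\right) = - 4 \left(2 V^{2} + 10\right) = - 4 \left(10 + 2 V^{2}\right) = -40 - 8 V^{2}$)
$\left(-158 + m{\left(13 \right)}\right) g{\left(q \right)} = \left(-158 - \frac{\sqrt{-12 + 13}}{6}\right) \left(-40 - 8 \cdot 1^{2}\right) = \left(-158 - \frac{\sqrt{1}}{6}\right) \left(-40 - 8\right) = \left(-158 - \frac{1}{6}\right) \left(-40 - 8\right) = \left(-158 - \frac{1}{6}\right) \left(-48\right) = \left(- \frac{949}{6}\right) \left(-48\right) = 7592$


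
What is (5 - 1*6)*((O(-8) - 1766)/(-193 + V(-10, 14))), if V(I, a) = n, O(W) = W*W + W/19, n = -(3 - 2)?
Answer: -16173/1843 ≈ -8.7754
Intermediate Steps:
n = -1 (n = -1*1 = -1)
O(W) = W² + W/19 (O(W) = W² + W*(1/19) = W² + W/19)
V(I, a) = -1
(5 - 1*6)*((O(-8) - 1766)/(-193 + V(-10, 14))) = (5 - 1*6)*((-8*(1/19 - 8) - 1766)/(-193 - 1)) = (5 - 6)*((-8*(-151/19) - 1766)/(-194)) = -(1208/19 - 1766)*(-1)/194 = -(-32346)*(-1)/(19*194) = -1*16173/1843 = -16173/1843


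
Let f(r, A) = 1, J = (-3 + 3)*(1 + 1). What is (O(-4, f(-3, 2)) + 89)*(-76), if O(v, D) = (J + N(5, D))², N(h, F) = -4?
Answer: -7980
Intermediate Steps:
J = 0 (J = 0*2 = 0)
O(v, D) = 16 (O(v, D) = (0 - 4)² = (-4)² = 16)
(O(-4, f(-3, 2)) + 89)*(-76) = (16 + 89)*(-76) = 105*(-76) = -7980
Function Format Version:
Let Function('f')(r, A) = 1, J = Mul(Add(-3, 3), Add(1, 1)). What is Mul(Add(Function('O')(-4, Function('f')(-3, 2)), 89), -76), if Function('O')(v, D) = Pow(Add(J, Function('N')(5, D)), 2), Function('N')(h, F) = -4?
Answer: -7980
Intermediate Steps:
J = 0 (J = Mul(0, 2) = 0)
Function('O')(v, D) = 16 (Function('O')(v, D) = Pow(Add(0, -4), 2) = Pow(-4, 2) = 16)
Mul(Add(Function('O')(-4, Function('f')(-3, 2)), 89), -76) = Mul(Add(16, 89), -76) = Mul(105, -76) = -7980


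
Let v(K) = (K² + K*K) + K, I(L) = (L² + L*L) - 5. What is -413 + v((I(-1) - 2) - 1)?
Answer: -347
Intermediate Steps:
I(L) = -5 + 2*L² (I(L) = (L² + L²) - 5 = 2*L² - 5 = -5 + 2*L²)
v(K) = K + 2*K² (v(K) = (K² + K²) + K = 2*K² + K = K + 2*K²)
-413 + v((I(-1) - 2) - 1) = -413 + (((-5 + 2*(-1)²) - 2) - 1)*(1 + 2*(((-5 + 2*(-1)²) - 2) - 1)) = -413 + (((-5 + 2*1) - 2) - 1)*(1 + 2*(((-5 + 2*1) - 2) - 1)) = -413 + (((-5 + 2) - 2) - 1)*(1 + 2*(((-5 + 2) - 2) - 1)) = -413 + ((-3 - 2) - 1)*(1 + 2*((-3 - 2) - 1)) = -413 + (-5 - 1)*(1 + 2*(-5 - 1)) = -413 - 6*(1 + 2*(-6)) = -413 - 6*(1 - 12) = -413 - 6*(-11) = -413 + 66 = -347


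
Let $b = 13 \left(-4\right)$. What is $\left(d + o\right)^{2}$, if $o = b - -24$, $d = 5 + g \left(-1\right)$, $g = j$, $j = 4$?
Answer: $729$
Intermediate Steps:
$b = -52$
$g = 4$
$d = 1$ ($d = 5 + 4 \left(-1\right) = 5 - 4 = 1$)
$o = -28$ ($o = -52 - -24 = -52 + 24 = -28$)
$\left(d + o\right)^{2} = \left(1 - 28\right)^{2} = \left(-27\right)^{2} = 729$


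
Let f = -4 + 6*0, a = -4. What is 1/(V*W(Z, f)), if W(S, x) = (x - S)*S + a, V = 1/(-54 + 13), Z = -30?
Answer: 41/784 ≈ 0.052296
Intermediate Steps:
f = -4 (f = -4 + 0 = -4)
V = -1/41 (V = 1/(-41) = -1/41 ≈ -0.024390)
W(S, x) = -4 + S*(x - S) (W(S, x) = (x - S)*S - 4 = S*(x - S) - 4 = -4 + S*(x - S))
1/(V*W(Z, f)) = 1/(-(-4 - 1*(-30)² - 30*(-4))/41) = 1/(-(-4 - 1*900 + 120)/41) = 1/(-(-4 - 900 + 120)/41) = 1/(-1/41*(-784)) = 1/(784/41) = 41/784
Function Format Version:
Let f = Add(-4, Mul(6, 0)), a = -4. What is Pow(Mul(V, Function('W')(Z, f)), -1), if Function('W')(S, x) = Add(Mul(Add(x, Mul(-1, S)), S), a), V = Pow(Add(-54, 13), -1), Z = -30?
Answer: Rational(41, 784) ≈ 0.052296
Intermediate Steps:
f = -4 (f = Add(-4, 0) = -4)
V = Rational(-1, 41) (V = Pow(-41, -1) = Rational(-1, 41) ≈ -0.024390)
Function('W')(S, x) = Add(-4, Mul(S, Add(x, Mul(-1, S)))) (Function('W')(S, x) = Add(Mul(Add(x, Mul(-1, S)), S), -4) = Add(Mul(S, Add(x, Mul(-1, S))), -4) = Add(-4, Mul(S, Add(x, Mul(-1, S)))))
Pow(Mul(V, Function('W')(Z, f)), -1) = Pow(Mul(Rational(-1, 41), Add(-4, Mul(-1, Pow(-30, 2)), Mul(-30, -4))), -1) = Pow(Mul(Rational(-1, 41), Add(-4, Mul(-1, 900), 120)), -1) = Pow(Mul(Rational(-1, 41), Add(-4, -900, 120)), -1) = Pow(Mul(Rational(-1, 41), -784), -1) = Pow(Rational(784, 41), -1) = Rational(41, 784)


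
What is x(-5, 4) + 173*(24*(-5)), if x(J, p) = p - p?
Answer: -20760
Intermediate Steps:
x(J, p) = 0
x(-5, 4) + 173*(24*(-5)) = 0 + 173*(24*(-5)) = 0 + 173*(-120) = 0 - 20760 = -20760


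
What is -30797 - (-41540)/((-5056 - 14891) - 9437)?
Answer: -226245147/7346 ≈ -30798.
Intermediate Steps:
-30797 - (-41540)/((-5056 - 14891) - 9437) = -30797 - (-41540)/(-19947 - 9437) = -30797 - (-41540)/(-29384) = -30797 - (-41540)*(-1)/29384 = -30797 - 1*10385/7346 = -30797 - 10385/7346 = -226245147/7346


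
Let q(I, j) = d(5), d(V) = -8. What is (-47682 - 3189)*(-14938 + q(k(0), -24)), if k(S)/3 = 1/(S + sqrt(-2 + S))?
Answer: 760317966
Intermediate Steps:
k(S) = 3/(S + sqrt(-2 + S))
q(I, j) = -8
(-47682 - 3189)*(-14938 + q(k(0), -24)) = (-47682 - 3189)*(-14938 - 8) = -50871*(-14946) = 760317966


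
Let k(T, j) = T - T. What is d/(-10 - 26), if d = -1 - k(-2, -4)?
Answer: 1/36 ≈ 0.027778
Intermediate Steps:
k(T, j) = 0
d = -1 (d = -1 - 1*0 = -1 + 0 = -1)
d/(-10 - 26) = -1/(-10 - 26) = -1/(-36) = -1*(-1/36) = 1/36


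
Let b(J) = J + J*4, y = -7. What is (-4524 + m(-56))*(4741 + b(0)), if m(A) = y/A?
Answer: -171581531/8 ≈ -2.1448e+7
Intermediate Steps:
m(A) = -7/A
b(J) = 5*J (b(J) = J + 4*J = 5*J)
(-4524 + m(-56))*(4741 + b(0)) = (-4524 - 7/(-56))*(4741 + 5*0) = (-4524 - 7*(-1/56))*(4741 + 0) = (-4524 + ⅛)*4741 = -36191/8*4741 = -171581531/8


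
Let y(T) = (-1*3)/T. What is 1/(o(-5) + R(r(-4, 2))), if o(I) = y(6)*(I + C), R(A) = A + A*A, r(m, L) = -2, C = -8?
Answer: 2/17 ≈ 0.11765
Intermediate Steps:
y(T) = -3/T
R(A) = A + A²
o(I) = 4 - I/2 (o(I) = (-3/6)*(I - 8) = (-3*⅙)*(-8 + I) = -(-8 + I)/2 = 4 - I/2)
1/(o(-5) + R(r(-4, 2))) = 1/((4 - ½*(-5)) - 2*(1 - 2)) = 1/((4 + 5/2) - 2*(-1)) = 1/(13/2 + 2) = 1/(17/2) = 2/17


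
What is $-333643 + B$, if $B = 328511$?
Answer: $-5132$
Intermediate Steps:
$-333643 + B = -333643 + 328511 = -5132$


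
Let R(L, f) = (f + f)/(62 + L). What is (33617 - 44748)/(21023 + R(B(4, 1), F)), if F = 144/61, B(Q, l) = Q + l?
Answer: -45492397/85921289 ≈ -0.52947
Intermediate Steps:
F = 144/61 (F = 144*(1/61) = 144/61 ≈ 2.3607)
R(L, f) = 2*f/(62 + L) (R(L, f) = (2*f)/(62 + L) = 2*f/(62 + L))
(33617 - 44748)/(21023 + R(B(4, 1), F)) = (33617 - 44748)/(21023 + 2*(144/61)/(62 + (4 + 1))) = -11131/(21023 + 2*(144/61)/(62 + 5)) = -11131/(21023 + 2*(144/61)/67) = -11131/(21023 + 2*(144/61)*(1/67)) = -11131/(21023 + 288/4087) = -11131/85921289/4087 = -11131*4087/85921289 = -45492397/85921289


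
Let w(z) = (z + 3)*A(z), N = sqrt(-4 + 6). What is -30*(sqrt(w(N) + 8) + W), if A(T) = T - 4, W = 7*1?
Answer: -210 - 30*I*sqrt(2 + sqrt(2)) ≈ -210.0 - 55.433*I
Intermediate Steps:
W = 7
N = sqrt(2) ≈ 1.4142
A(T) = -4 + T
w(z) = (-4 + z)*(3 + z) (w(z) = (z + 3)*(-4 + z) = (3 + z)*(-4 + z) = (-4 + z)*(3 + z))
-30*(sqrt(w(N) + 8) + W) = -30*(sqrt((-4 + sqrt(2))*(3 + sqrt(2)) + 8) + 7) = -30*(sqrt(8 + (-4 + sqrt(2))*(3 + sqrt(2))) + 7) = -30*(7 + sqrt(8 + (-4 + sqrt(2))*(3 + sqrt(2)))) = -210 - 30*sqrt(8 + (-4 + sqrt(2))*(3 + sqrt(2)))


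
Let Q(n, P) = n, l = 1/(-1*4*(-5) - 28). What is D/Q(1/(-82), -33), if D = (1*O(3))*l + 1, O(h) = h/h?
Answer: -287/4 ≈ -71.750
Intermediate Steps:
l = -⅛ (l = 1/(-4*(-5) - 28) = 1/(20 - 28) = 1/(-8) = -⅛ ≈ -0.12500)
O(h) = 1
D = 7/8 (D = (1*1)*(-⅛) + 1 = 1*(-⅛) + 1 = -⅛ + 1 = 7/8 ≈ 0.87500)
D/Q(1/(-82), -33) = 7/(8*(1/(-82))) = 7/(8*(-1/82)) = (7/8)*(-82) = -287/4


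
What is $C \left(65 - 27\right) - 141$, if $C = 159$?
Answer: $5901$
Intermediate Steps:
$C \left(65 - 27\right) - 141 = 159 \left(65 - 27\right) - 141 = 159 \cdot 38 - 141 = 6042 - 141 = 5901$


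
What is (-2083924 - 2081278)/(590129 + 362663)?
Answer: -2082601/476396 ≈ -4.3716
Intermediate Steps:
(-2083924 - 2081278)/(590129 + 362663) = -4165202/952792 = -4165202*1/952792 = -2082601/476396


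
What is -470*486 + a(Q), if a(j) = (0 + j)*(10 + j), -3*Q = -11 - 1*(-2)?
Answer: -228381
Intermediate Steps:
Q = 3 (Q = -(-11 - 1*(-2))/3 = -(-11 + 2)/3 = -⅓*(-9) = 3)
a(j) = j*(10 + j)
-470*486 + a(Q) = -470*486 + 3*(10 + 3) = -228420 + 3*13 = -228420 + 39 = -228381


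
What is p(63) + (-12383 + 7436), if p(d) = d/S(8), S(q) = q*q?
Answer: -316545/64 ≈ -4946.0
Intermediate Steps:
S(q) = q²
p(d) = d/64 (p(d) = d/(8²) = d/64)
p(63) + (-12383 + 7436) = (1/64)*63 + (-12383 + 7436) = 63/64 - 4947 = -316545/64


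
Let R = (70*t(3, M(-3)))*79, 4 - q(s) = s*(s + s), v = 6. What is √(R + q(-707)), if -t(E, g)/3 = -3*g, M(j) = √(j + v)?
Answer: √(-999694 + 49770*√3) ≈ 955.77*I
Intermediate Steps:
q(s) = 4 - 2*s² (q(s) = 4 - s*(s + s) = 4 - s*2*s = 4 - 2*s²)
M(j) = √(6 + j) (M(j) = √(j + 6) = √(6 + j))
t(E, g) = 9*g (t(E, g) = -(-9)*g = 9*g)
R = 49770*√3 (R = (70*(9*√(6 - 3)))*79 = (70*(9*√3))*79 = (630*√3)*79 = 49770*√3 ≈ 86204.)
√(R + q(-707)) = √(49770*√3 + (4 - 2*(-707)²)) = √(49770*√3 + (4 - 2*499849)) = √(49770*√3 + (4 - 999698)) = √(49770*√3 - 999694) = √(-999694 + 49770*√3)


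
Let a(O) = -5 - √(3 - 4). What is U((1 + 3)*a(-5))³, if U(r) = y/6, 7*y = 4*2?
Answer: 64/9261 ≈ 0.0069107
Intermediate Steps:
a(O) = -5 - I (a(O) = -5 - √(-1) = -5 - I)
y = 8/7 (y = (4*2)/7 = (⅐)*8 = 8/7 ≈ 1.1429)
U(r) = 4/21 (U(r) = (8/7)/6 = (8/7)*(⅙) = 4/21)
U((1 + 3)*a(-5))³ = (4/21)³ = 64/9261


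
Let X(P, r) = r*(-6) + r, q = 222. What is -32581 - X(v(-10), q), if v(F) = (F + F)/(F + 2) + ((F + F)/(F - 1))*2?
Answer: -31471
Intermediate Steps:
v(F) = 2*F/(2 + F) + 4*F/(-1 + F) (v(F) = (2*F)/(2 + F) + ((2*F)/(-1 + F))*2 = 2*F/(2 + F) + (2*F/(-1 + F))*2 = 2*F/(2 + F) + 4*F/(-1 + F))
X(P, r) = -5*r (X(P, r) = -6*r + r = -5*r)
-32581 - X(v(-10), q) = -32581 - (-5)*222 = -32581 - 1*(-1110) = -32581 + 1110 = -31471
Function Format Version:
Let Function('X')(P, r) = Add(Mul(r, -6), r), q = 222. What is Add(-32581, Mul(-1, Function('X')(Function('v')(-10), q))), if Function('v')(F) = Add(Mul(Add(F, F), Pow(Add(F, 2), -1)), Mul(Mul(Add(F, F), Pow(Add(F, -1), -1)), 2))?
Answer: -31471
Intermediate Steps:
Function('v')(F) = Add(Mul(2, F, Pow(Add(2, F), -1)), Mul(4, F, Pow(Add(-1, F), -1))) (Function('v')(F) = Add(Mul(Mul(2, F), Pow(Add(2, F), -1)), Mul(Mul(Mul(2, F), Pow(Add(-1, F), -1)), 2)) = Add(Mul(2, F, Pow(Add(2, F), -1)), Mul(Mul(2, F, Pow(Add(-1, F), -1)), 2)) = Add(Mul(2, F, Pow(Add(2, F), -1)), Mul(4, F, Pow(Add(-1, F), -1))))
Function('X')(P, r) = Mul(-5, r) (Function('X')(P, r) = Add(Mul(-6, r), r) = Mul(-5, r))
Add(-32581, Mul(-1, Function('X')(Function('v')(-10), q))) = Add(-32581, Mul(-1, Mul(-5, 222))) = Add(-32581, Mul(-1, -1110)) = Add(-32581, 1110) = -31471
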